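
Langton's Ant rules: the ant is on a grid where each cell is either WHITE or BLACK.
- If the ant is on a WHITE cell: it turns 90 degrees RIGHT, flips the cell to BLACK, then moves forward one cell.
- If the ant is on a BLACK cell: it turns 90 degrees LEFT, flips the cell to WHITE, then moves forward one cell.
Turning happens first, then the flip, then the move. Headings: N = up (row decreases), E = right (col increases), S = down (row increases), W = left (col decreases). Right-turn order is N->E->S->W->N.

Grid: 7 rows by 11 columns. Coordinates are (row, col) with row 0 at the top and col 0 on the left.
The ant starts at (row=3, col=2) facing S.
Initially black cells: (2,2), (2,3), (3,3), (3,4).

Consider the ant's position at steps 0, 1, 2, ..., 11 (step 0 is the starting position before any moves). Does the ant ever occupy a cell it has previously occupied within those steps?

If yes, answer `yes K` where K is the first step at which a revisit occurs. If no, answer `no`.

Step 1: on WHITE (3,2): turn R to W, flip to black, move to (3,1). |black|=5 — new cell
Step 2: on WHITE (3,1): turn R to N, flip to black, move to (2,1). |black|=6 — new cell
Step 3: on WHITE (2,1): turn R to E, flip to black, move to (2,2). |black|=7 — new cell
Step 4: on BLACK (2,2): turn L to N, flip to white, move to (1,2). |black|=6 — new cell
Step 5: on WHITE (1,2): turn R to E, flip to black, move to (1,3). |black|=7 — new cell
Step 6: on WHITE (1,3): turn R to S, flip to black, move to (2,3). |black|=8 — new cell
Step 7: on BLACK (2,3): turn L to E, flip to white, move to (2,4). |black|=7 — new cell
Step 8: on WHITE (2,4): turn R to S, flip to black, move to (3,4). |black|=8 — new cell
Step 9: on BLACK (3,4): turn L to E, flip to white, move to (3,5). |black|=7 — new cell
Step 10: on WHITE (3,5): turn R to S, flip to black, move to (4,5). |black|=8 — new cell
Step 11: on WHITE (4,5): turn R to W, flip to black, move to (4,4). |black|=9 — new cell
No revisit within 11 steps.

Answer: no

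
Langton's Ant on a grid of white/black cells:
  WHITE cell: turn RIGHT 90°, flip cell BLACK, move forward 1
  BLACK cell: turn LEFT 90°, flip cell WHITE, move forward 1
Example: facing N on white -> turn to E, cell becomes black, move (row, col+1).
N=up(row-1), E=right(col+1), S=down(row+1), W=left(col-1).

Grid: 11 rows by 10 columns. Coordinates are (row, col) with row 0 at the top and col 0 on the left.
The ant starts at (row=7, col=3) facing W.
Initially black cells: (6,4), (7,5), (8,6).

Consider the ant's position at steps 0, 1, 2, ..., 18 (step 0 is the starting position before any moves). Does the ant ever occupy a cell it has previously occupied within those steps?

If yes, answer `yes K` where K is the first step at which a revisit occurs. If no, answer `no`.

Answer: yes 6

Derivation:
Step 1: on WHITE (7,3): turn R to N, flip to black, move to (6,3). |black|=4 — new cell
Step 2: on WHITE (6,3): turn R to E, flip to black, move to (6,4). |black|=5 — new cell
Step 3: on BLACK (6,4): turn L to N, flip to white, move to (5,4). |black|=4 — new cell
Step 4: on WHITE (5,4): turn R to E, flip to black, move to (5,5). |black|=5 — new cell
Step 5: on WHITE (5,5): turn R to S, flip to black, move to (6,5). |black|=6 — new cell
Step 6: on WHITE (6,5): turn R to W, flip to black, move to (6,4). |black|=7 — REVISIT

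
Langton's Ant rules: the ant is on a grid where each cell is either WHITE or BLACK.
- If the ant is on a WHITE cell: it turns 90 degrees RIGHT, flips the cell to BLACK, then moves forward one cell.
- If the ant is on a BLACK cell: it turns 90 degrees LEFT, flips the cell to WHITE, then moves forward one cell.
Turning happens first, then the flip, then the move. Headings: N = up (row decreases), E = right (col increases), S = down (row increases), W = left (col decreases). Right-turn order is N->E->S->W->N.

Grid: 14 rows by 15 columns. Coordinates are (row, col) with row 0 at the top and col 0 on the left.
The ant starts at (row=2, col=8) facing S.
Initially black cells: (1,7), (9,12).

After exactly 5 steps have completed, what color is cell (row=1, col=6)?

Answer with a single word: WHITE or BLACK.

Answer: BLACK

Derivation:
Step 1: on WHITE (2,8): turn R to W, flip to black, move to (2,7). |black|=3
Step 2: on WHITE (2,7): turn R to N, flip to black, move to (1,7). |black|=4
Step 3: on BLACK (1,7): turn L to W, flip to white, move to (1,6). |black|=3
Step 4: on WHITE (1,6): turn R to N, flip to black, move to (0,6). |black|=4
Step 5: on WHITE (0,6): turn R to E, flip to black, move to (0,7). |black|=5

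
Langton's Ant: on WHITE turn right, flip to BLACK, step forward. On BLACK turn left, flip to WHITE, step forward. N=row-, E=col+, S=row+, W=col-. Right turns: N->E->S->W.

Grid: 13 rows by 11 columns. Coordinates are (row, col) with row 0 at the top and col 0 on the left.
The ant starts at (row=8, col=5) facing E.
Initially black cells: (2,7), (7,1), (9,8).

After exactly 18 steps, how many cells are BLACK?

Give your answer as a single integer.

Answer: 9

Derivation:
Step 1: on WHITE (8,5): turn R to S, flip to black, move to (9,5). |black|=4
Step 2: on WHITE (9,5): turn R to W, flip to black, move to (9,4). |black|=5
Step 3: on WHITE (9,4): turn R to N, flip to black, move to (8,4). |black|=6
Step 4: on WHITE (8,4): turn R to E, flip to black, move to (8,5). |black|=7
Step 5: on BLACK (8,5): turn L to N, flip to white, move to (7,5). |black|=6
Step 6: on WHITE (7,5): turn R to E, flip to black, move to (7,6). |black|=7
Step 7: on WHITE (7,6): turn R to S, flip to black, move to (8,6). |black|=8
Step 8: on WHITE (8,6): turn R to W, flip to black, move to (8,5). |black|=9
Step 9: on WHITE (8,5): turn R to N, flip to black, move to (7,5). |black|=10
Step 10: on BLACK (7,5): turn L to W, flip to white, move to (7,4). |black|=9
Step 11: on WHITE (7,4): turn R to N, flip to black, move to (6,4). |black|=10
Step 12: on WHITE (6,4): turn R to E, flip to black, move to (6,5). |black|=11
Step 13: on WHITE (6,5): turn R to S, flip to black, move to (7,5). |black|=12
Step 14: on WHITE (7,5): turn R to W, flip to black, move to (7,4). |black|=13
Step 15: on BLACK (7,4): turn L to S, flip to white, move to (8,4). |black|=12
Step 16: on BLACK (8,4): turn L to E, flip to white, move to (8,5). |black|=11
Step 17: on BLACK (8,5): turn L to N, flip to white, move to (7,5). |black|=10
Step 18: on BLACK (7,5): turn L to W, flip to white, move to (7,4). |black|=9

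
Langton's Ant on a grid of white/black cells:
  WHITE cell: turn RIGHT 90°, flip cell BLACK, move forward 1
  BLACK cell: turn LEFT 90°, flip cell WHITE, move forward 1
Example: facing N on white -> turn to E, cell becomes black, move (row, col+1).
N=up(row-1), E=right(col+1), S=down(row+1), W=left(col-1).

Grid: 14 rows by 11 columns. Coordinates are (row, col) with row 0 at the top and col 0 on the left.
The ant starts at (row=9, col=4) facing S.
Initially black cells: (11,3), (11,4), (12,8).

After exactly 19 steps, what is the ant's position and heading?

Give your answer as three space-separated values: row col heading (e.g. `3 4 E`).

Answer: 8 6 E

Derivation:
Step 1: on WHITE (9,4): turn R to W, flip to black, move to (9,3). |black|=4
Step 2: on WHITE (9,3): turn R to N, flip to black, move to (8,3). |black|=5
Step 3: on WHITE (8,3): turn R to E, flip to black, move to (8,4). |black|=6
Step 4: on WHITE (8,4): turn R to S, flip to black, move to (9,4). |black|=7
Step 5: on BLACK (9,4): turn L to E, flip to white, move to (9,5). |black|=6
Step 6: on WHITE (9,5): turn R to S, flip to black, move to (10,5). |black|=7
Step 7: on WHITE (10,5): turn R to W, flip to black, move to (10,4). |black|=8
Step 8: on WHITE (10,4): turn R to N, flip to black, move to (9,4). |black|=9
Step 9: on WHITE (9,4): turn R to E, flip to black, move to (9,5). |black|=10
Step 10: on BLACK (9,5): turn L to N, flip to white, move to (8,5). |black|=9
Step 11: on WHITE (8,5): turn R to E, flip to black, move to (8,6). |black|=10
Step 12: on WHITE (8,6): turn R to S, flip to black, move to (9,6). |black|=11
Step 13: on WHITE (9,6): turn R to W, flip to black, move to (9,5). |black|=12
Step 14: on WHITE (9,5): turn R to N, flip to black, move to (8,5). |black|=13
Step 15: on BLACK (8,5): turn L to W, flip to white, move to (8,4). |black|=12
Step 16: on BLACK (8,4): turn L to S, flip to white, move to (9,4). |black|=11
Step 17: on BLACK (9,4): turn L to E, flip to white, move to (9,5). |black|=10
Step 18: on BLACK (9,5): turn L to N, flip to white, move to (8,5). |black|=9
Step 19: on WHITE (8,5): turn R to E, flip to black, move to (8,6). |black|=10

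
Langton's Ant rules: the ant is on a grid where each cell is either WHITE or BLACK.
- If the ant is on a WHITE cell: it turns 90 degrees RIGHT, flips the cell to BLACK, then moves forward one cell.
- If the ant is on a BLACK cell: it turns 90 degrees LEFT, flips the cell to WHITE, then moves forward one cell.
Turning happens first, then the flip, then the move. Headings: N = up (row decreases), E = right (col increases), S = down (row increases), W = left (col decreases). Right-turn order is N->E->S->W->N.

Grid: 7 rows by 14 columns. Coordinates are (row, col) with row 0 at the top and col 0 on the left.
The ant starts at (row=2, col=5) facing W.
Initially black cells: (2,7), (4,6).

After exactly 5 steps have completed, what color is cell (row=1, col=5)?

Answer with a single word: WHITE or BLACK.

Step 1: on WHITE (2,5): turn R to N, flip to black, move to (1,5). |black|=3
Step 2: on WHITE (1,5): turn R to E, flip to black, move to (1,6). |black|=4
Step 3: on WHITE (1,6): turn R to S, flip to black, move to (2,6). |black|=5
Step 4: on WHITE (2,6): turn R to W, flip to black, move to (2,5). |black|=6
Step 5: on BLACK (2,5): turn L to S, flip to white, move to (3,5). |black|=5

Answer: BLACK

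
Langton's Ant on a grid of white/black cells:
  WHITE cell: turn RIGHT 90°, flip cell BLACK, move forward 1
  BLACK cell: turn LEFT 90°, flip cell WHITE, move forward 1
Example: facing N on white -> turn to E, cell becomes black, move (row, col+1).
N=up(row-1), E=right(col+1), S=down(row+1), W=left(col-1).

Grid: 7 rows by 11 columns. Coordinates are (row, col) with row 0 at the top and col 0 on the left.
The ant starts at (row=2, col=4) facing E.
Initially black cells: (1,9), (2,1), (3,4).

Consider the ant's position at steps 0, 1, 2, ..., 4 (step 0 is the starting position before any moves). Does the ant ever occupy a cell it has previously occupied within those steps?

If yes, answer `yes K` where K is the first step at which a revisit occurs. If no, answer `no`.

Step 1: on WHITE (2,4): turn R to S, flip to black, move to (3,4). |black|=4 — new cell
Step 2: on BLACK (3,4): turn L to E, flip to white, move to (3,5). |black|=3 — new cell
Step 3: on WHITE (3,5): turn R to S, flip to black, move to (4,5). |black|=4 — new cell
Step 4: on WHITE (4,5): turn R to W, flip to black, move to (4,4). |black|=5 — new cell
No revisit within 4 steps.

Answer: no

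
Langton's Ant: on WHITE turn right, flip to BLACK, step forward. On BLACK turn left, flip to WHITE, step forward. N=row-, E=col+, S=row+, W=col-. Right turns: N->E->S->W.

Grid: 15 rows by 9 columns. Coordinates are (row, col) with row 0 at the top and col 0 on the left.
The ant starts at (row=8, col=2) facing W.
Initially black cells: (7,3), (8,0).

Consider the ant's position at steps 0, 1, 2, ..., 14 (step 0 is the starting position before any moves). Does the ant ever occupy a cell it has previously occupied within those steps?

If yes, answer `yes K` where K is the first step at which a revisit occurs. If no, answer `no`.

Answer: yes 6

Derivation:
Step 1: on WHITE (8,2): turn R to N, flip to black, move to (7,2). |black|=3 — new cell
Step 2: on WHITE (7,2): turn R to E, flip to black, move to (7,3). |black|=4 — new cell
Step 3: on BLACK (7,3): turn L to N, flip to white, move to (6,3). |black|=3 — new cell
Step 4: on WHITE (6,3): turn R to E, flip to black, move to (6,4). |black|=4 — new cell
Step 5: on WHITE (6,4): turn R to S, flip to black, move to (7,4). |black|=5 — new cell
Step 6: on WHITE (7,4): turn R to W, flip to black, move to (7,3). |black|=6 — REVISIT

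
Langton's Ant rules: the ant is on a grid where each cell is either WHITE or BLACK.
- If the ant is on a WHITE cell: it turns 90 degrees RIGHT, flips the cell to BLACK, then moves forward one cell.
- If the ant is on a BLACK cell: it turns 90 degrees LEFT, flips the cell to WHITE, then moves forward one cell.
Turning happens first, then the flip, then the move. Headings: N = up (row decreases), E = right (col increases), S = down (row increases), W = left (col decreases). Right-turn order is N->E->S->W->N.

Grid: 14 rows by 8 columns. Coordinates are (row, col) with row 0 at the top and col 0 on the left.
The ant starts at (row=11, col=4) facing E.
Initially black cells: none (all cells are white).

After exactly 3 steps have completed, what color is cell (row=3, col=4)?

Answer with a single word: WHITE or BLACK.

Step 1: on WHITE (11,4): turn R to S, flip to black, move to (12,4). |black|=1
Step 2: on WHITE (12,4): turn R to W, flip to black, move to (12,3). |black|=2
Step 3: on WHITE (12,3): turn R to N, flip to black, move to (11,3). |black|=3

Answer: WHITE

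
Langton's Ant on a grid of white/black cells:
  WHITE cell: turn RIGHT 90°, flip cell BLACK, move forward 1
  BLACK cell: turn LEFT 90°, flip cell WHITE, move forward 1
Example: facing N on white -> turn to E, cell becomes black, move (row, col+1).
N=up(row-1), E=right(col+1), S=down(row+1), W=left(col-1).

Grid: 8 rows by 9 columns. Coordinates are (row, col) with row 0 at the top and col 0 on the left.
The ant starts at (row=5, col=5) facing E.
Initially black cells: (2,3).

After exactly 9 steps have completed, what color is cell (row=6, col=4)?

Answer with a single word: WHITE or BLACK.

Answer: BLACK

Derivation:
Step 1: on WHITE (5,5): turn R to S, flip to black, move to (6,5). |black|=2
Step 2: on WHITE (6,5): turn R to W, flip to black, move to (6,4). |black|=3
Step 3: on WHITE (6,4): turn R to N, flip to black, move to (5,4). |black|=4
Step 4: on WHITE (5,4): turn R to E, flip to black, move to (5,5). |black|=5
Step 5: on BLACK (5,5): turn L to N, flip to white, move to (4,5). |black|=4
Step 6: on WHITE (4,5): turn R to E, flip to black, move to (4,6). |black|=5
Step 7: on WHITE (4,6): turn R to S, flip to black, move to (5,6). |black|=6
Step 8: on WHITE (5,6): turn R to W, flip to black, move to (5,5). |black|=7
Step 9: on WHITE (5,5): turn R to N, flip to black, move to (4,5). |black|=8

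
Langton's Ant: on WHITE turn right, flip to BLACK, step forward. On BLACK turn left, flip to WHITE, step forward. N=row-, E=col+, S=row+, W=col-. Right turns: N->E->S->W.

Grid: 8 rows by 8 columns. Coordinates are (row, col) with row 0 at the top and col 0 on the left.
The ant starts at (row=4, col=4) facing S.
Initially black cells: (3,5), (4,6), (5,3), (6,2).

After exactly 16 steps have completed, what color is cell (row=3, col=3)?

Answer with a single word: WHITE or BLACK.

Answer: BLACK

Derivation:
Step 1: on WHITE (4,4): turn R to W, flip to black, move to (4,3). |black|=5
Step 2: on WHITE (4,3): turn R to N, flip to black, move to (3,3). |black|=6
Step 3: on WHITE (3,3): turn R to E, flip to black, move to (3,4). |black|=7
Step 4: on WHITE (3,4): turn R to S, flip to black, move to (4,4). |black|=8
Step 5: on BLACK (4,4): turn L to E, flip to white, move to (4,5). |black|=7
Step 6: on WHITE (4,5): turn R to S, flip to black, move to (5,5). |black|=8
Step 7: on WHITE (5,5): turn R to W, flip to black, move to (5,4). |black|=9
Step 8: on WHITE (5,4): turn R to N, flip to black, move to (4,4). |black|=10
Step 9: on WHITE (4,4): turn R to E, flip to black, move to (4,5). |black|=11
Step 10: on BLACK (4,5): turn L to N, flip to white, move to (3,5). |black|=10
Step 11: on BLACK (3,5): turn L to W, flip to white, move to (3,4). |black|=9
Step 12: on BLACK (3,4): turn L to S, flip to white, move to (4,4). |black|=8
Step 13: on BLACK (4,4): turn L to E, flip to white, move to (4,5). |black|=7
Step 14: on WHITE (4,5): turn R to S, flip to black, move to (5,5). |black|=8
Step 15: on BLACK (5,5): turn L to E, flip to white, move to (5,6). |black|=7
Step 16: on WHITE (5,6): turn R to S, flip to black, move to (6,6). |black|=8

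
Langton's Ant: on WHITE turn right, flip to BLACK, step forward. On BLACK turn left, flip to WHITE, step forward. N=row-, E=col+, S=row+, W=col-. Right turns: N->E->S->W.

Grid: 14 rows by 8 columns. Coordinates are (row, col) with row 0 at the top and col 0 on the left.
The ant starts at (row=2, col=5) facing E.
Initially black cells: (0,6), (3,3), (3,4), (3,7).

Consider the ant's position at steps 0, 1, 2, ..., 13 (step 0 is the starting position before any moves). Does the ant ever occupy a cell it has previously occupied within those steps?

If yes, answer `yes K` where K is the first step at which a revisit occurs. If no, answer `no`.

Step 1: on WHITE (2,5): turn R to S, flip to black, move to (3,5). |black|=5 — new cell
Step 2: on WHITE (3,5): turn R to W, flip to black, move to (3,4). |black|=6 — new cell
Step 3: on BLACK (3,4): turn L to S, flip to white, move to (4,4). |black|=5 — new cell
Step 4: on WHITE (4,4): turn R to W, flip to black, move to (4,3). |black|=6 — new cell
Step 5: on WHITE (4,3): turn R to N, flip to black, move to (3,3). |black|=7 — new cell
Step 6: on BLACK (3,3): turn L to W, flip to white, move to (3,2). |black|=6 — new cell
Step 7: on WHITE (3,2): turn R to N, flip to black, move to (2,2). |black|=7 — new cell
Step 8: on WHITE (2,2): turn R to E, flip to black, move to (2,3). |black|=8 — new cell
Step 9: on WHITE (2,3): turn R to S, flip to black, move to (3,3). |black|=9 — REVISIT

Answer: yes 9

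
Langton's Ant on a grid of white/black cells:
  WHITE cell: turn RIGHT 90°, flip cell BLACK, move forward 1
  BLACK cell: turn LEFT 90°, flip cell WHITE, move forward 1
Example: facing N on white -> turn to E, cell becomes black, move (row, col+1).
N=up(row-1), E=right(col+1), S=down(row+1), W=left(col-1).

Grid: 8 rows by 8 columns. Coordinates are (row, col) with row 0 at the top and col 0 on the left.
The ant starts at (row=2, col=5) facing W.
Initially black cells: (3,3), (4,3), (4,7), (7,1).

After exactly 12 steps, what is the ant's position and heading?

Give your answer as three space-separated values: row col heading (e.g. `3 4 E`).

Answer: 4 5 W

Derivation:
Step 1: on WHITE (2,5): turn R to N, flip to black, move to (1,5). |black|=5
Step 2: on WHITE (1,5): turn R to E, flip to black, move to (1,6). |black|=6
Step 3: on WHITE (1,6): turn R to S, flip to black, move to (2,6). |black|=7
Step 4: on WHITE (2,6): turn R to W, flip to black, move to (2,5). |black|=8
Step 5: on BLACK (2,5): turn L to S, flip to white, move to (3,5). |black|=7
Step 6: on WHITE (3,5): turn R to W, flip to black, move to (3,4). |black|=8
Step 7: on WHITE (3,4): turn R to N, flip to black, move to (2,4). |black|=9
Step 8: on WHITE (2,4): turn R to E, flip to black, move to (2,5). |black|=10
Step 9: on WHITE (2,5): turn R to S, flip to black, move to (3,5). |black|=11
Step 10: on BLACK (3,5): turn L to E, flip to white, move to (3,6). |black|=10
Step 11: on WHITE (3,6): turn R to S, flip to black, move to (4,6). |black|=11
Step 12: on WHITE (4,6): turn R to W, flip to black, move to (4,5). |black|=12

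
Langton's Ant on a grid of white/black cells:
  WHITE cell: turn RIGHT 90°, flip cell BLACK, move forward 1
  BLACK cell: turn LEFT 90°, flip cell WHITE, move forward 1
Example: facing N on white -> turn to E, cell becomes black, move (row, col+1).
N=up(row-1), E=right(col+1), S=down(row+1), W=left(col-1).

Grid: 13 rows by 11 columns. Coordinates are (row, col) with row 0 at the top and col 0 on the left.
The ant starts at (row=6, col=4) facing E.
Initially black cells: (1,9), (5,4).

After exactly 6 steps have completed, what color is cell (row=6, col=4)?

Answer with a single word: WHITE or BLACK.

Answer: WHITE

Derivation:
Step 1: on WHITE (6,4): turn R to S, flip to black, move to (7,4). |black|=3
Step 2: on WHITE (7,4): turn R to W, flip to black, move to (7,3). |black|=4
Step 3: on WHITE (7,3): turn R to N, flip to black, move to (6,3). |black|=5
Step 4: on WHITE (6,3): turn R to E, flip to black, move to (6,4). |black|=6
Step 5: on BLACK (6,4): turn L to N, flip to white, move to (5,4). |black|=5
Step 6: on BLACK (5,4): turn L to W, flip to white, move to (5,3). |black|=4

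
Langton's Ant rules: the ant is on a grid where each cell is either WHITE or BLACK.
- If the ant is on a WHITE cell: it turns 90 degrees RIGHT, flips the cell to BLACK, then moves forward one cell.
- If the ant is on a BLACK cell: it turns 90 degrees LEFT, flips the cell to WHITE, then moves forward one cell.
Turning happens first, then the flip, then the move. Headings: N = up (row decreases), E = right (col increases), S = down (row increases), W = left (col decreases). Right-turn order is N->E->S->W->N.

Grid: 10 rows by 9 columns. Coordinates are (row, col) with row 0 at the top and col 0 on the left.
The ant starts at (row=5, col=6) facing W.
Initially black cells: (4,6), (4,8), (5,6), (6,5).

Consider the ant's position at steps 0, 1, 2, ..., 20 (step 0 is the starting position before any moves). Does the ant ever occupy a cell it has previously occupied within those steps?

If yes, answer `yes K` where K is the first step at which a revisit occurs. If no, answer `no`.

Step 1: on BLACK (5,6): turn L to S, flip to white, move to (6,6). |black|=3 — new cell
Step 2: on WHITE (6,6): turn R to W, flip to black, move to (6,5). |black|=4 — new cell
Step 3: on BLACK (6,5): turn L to S, flip to white, move to (7,5). |black|=3 — new cell
Step 4: on WHITE (7,5): turn R to W, flip to black, move to (7,4). |black|=4 — new cell
Step 5: on WHITE (7,4): turn R to N, flip to black, move to (6,4). |black|=5 — new cell
Step 6: on WHITE (6,4): turn R to E, flip to black, move to (6,5). |black|=6 — REVISIT

Answer: yes 6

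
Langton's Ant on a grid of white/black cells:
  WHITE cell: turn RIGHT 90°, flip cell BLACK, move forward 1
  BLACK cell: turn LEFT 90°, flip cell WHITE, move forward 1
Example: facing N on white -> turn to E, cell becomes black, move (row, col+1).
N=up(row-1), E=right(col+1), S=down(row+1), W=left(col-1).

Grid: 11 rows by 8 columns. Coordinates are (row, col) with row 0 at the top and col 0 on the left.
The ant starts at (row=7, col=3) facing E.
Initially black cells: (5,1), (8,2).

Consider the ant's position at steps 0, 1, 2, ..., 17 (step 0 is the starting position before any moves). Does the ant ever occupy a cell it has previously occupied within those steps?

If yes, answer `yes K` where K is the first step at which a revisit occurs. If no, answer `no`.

Step 1: on WHITE (7,3): turn R to S, flip to black, move to (8,3). |black|=3 — new cell
Step 2: on WHITE (8,3): turn R to W, flip to black, move to (8,2). |black|=4 — new cell
Step 3: on BLACK (8,2): turn L to S, flip to white, move to (9,2). |black|=3 — new cell
Step 4: on WHITE (9,2): turn R to W, flip to black, move to (9,1). |black|=4 — new cell
Step 5: on WHITE (9,1): turn R to N, flip to black, move to (8,1). |black|=5 — new cell
Step 6: on WHITE (8,1): turn R to E, flip to black, move to (8,2). |black|=6 — REVISIT

Answer: yes 6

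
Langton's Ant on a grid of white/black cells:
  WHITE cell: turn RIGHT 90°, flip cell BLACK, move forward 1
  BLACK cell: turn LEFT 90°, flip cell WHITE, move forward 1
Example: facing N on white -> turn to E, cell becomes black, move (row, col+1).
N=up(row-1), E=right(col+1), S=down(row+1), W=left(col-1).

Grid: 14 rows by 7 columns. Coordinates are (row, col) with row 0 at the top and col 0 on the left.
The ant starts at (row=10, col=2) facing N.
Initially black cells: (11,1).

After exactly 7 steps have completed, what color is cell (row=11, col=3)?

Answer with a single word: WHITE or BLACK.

Step 1: on WHITE (10,2): turn R to E, flip to black, move to (10,3). |black|=2
Step 2: on WHITE (10,3): turn R to S, flip to black, move to (11,3). |black|=3
Step 3: on WHITE (11,3): turn R to W, flip to black, move to (11,2). |black|=4
Step 4: on WHITE (11,2): turn R to N, flip to black, move to (10,2). |black|=5
Step 5: on BLACK (10,2): turn L to W, flip to white, move to (10,1). |black|=4
Step 6: on WHITE (10,1): turn R to N, flip to black, move to (9,1). |black|=5
Step 7: on WHITE (9,1): turn R to E, flip to black, move to (9,2). |black|=6

Answer: BLACK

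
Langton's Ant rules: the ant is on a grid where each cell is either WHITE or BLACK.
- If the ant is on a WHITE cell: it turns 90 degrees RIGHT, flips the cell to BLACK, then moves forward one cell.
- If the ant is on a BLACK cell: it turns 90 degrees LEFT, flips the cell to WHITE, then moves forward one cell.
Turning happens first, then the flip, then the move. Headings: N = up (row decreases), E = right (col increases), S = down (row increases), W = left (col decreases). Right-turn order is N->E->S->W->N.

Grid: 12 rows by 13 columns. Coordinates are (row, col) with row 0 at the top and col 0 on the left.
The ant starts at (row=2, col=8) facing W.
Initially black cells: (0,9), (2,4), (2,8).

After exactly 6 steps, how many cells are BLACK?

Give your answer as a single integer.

Step 1: on BLACK (2,8): turn L to S, flip to white, move to (3,8). |black|=2
Step 2: on WHITE (3,8): turn R to W, flip to black, move to (3,7). |black|=3
Step 3: on WHITE (3,7): turn R to N, flip to black, move to (2,7). |black|=4
Step 4: on WHITE (2,7): turn R to E, flip to black, move to (2,8). |black|=5
Step 5: on WHITE (2,8): turn R to S, flip to black, move to (3,8). |black|=6
Step 6: on BLACK (3,8): turn L to E, flip to white, move to (3,9). |black|=5

Answer: 5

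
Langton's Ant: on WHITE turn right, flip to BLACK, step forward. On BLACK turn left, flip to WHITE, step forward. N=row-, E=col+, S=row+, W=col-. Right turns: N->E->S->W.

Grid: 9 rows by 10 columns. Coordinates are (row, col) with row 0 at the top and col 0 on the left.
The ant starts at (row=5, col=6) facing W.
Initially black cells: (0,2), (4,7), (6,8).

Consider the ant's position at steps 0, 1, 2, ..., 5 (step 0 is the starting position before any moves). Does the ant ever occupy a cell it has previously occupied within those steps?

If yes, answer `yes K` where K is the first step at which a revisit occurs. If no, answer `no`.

Answer: no

Derivation:
Step 1: on WHITE (5,6): turn R to N, flip to black, move to (4,6). |black|=4 — new cell
Step 2: on WHITE (4,6): turn R to E, flip to black, move to (4,7). |black|=5 — new cell
Step 3: on BLACK (4,7): turn L to N, flip to white, move to (3,7). |black|=4 — new cell
Step 4: on WHITE (3,7): turn R to E, flip to black, move to (3,8). |black|=5 — new cell
Step 5: on WHITE (3,8): turn R to S, flip to black, move to (4,8). |black|=6 — new cell
No revisit within 5 steps.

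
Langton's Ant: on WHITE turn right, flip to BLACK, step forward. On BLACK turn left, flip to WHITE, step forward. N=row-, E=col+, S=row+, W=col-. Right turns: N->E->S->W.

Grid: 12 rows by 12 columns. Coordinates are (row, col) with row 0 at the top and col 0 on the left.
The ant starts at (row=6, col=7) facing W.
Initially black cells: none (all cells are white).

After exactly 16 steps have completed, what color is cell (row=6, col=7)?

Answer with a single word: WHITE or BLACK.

Answer: BLACK

Derivation:
Step 1: on WHITE (6,7): turn R to N, flip to black, move to (5,7). |black|=1
Step 2: on WHITE (5,7): turn R to E, flip to black, move to (5,8). |black|=2
Step 3: on WHITE (5,8): turn R to S, flip to black, move to (6,8). |black|=3
Step 4: on WHITE (6,8): turn R to W, flip to black, move to (6,7). |black|=4
Step 5: on BLACK (6,7): turn L to S, flip to white, move to (7,7). |black|=3
Step 6: on WHITE (7,7): turn R to W, flip to black, move to (7,6). |black|=4
Step 7: on WHITE (7,6): turn R to N, flip to black, move to (6,6). |black|=5
Step 8: on WHITE (6,6): turn R to E, flip to black, move to (6,7). |black|=6
Step 9: on WHITE (6,7): turn R to S, flip to black, move to (7,7). |black|=7
Step 10: on BLACK (7,7): turn L to E, flip to white, move to (7,8). |black|=6
Step 11: on WHITE (7,8): turn R to S, flip to black, move to (8,8). |black|=7
Step 12: on WHITE (8,8): turn R to W, flip to black, move to (8,7). |black|=8
Step 13: on WHITE (8,7): turn R to N, flip to black, move to (7,7). |black|=9
Step 14: on WHITE (7,7): turn R to E, flip to black, move to (7,8). |black|=10
Step 15: on BLACK (7,8): turn L to N, flip to white, move to (6,8). |black|=9
Step 16: on BLACK (6,8): turn L to W, flip to white, move to (6,7). |black|=8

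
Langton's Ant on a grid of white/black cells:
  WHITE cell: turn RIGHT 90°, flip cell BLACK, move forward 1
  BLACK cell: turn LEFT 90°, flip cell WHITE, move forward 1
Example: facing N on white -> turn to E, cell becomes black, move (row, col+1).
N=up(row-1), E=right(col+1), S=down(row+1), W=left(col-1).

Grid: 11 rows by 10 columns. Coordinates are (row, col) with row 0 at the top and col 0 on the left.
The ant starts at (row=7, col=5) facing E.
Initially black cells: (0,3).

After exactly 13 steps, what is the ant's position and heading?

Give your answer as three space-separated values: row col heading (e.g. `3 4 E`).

Answer: 6 5 S

Derivation:
Step 1: on WHITE (7,5): turn R to S, flip to black, move to (8,5). |black|=2
Step 2: on WHITE (8,5): turn R to W, flip to black, move to (8,4). |black|=3
Step 3: on WHITE (8,4): turn R to N, flip to black, move to (7,4). |black|=4
Step 4: on WHITE (7,4): turn R to E, flip to black, move to (7,5). |black|=5
Step 5: on BLACK (7,5): turn L to N, flip to white, move to (6,5). |black|=4
Step 6: on WHITE (6,5): turn R to E, flip to black, move to (6,6). |black|=5
Step 7: on WHITE (6,6): turn R to S, flip to black, move to (7,6). |black|=6
Step 8: on WHITE (7,6): turn R to W, flip to black, move to (7,5). |black|=7
Step 9: on WHITE (7,5): turn R to N, flip to black, move to (6,5). |black|=8
Step 10: on BLACK (6,5): turn L to W, flip to white, move to (6,4). |black|=7
Step 11: on WHITE (6,4): turn R to N, flip to black, move to (5,4). |black|=8
Step 12: on WHITE (5,4): turn R to E, flip to black, move to (5,5). |black|=9
Step 13: on WHITE (5,5): turn R to S, flip to black, move to (6,5). |black|=10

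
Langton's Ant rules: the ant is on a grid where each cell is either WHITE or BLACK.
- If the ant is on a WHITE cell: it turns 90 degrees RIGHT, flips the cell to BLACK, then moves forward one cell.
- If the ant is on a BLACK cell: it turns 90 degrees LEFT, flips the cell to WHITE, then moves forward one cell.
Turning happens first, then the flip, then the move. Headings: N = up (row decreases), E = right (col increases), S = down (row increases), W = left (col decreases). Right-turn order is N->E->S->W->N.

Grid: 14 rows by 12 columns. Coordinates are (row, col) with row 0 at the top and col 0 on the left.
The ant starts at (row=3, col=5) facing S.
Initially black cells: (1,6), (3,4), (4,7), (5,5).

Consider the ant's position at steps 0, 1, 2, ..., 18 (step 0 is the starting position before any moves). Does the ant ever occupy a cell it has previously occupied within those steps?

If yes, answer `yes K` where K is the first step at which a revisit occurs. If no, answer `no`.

Answer: yes 5

Derivation:
Step 1: on WHITE (3,5): turn R to W, flip to black, move to (3,4). |black|=5 — new cell
Step 2: on BLACK (3,4): turn L to S, flip to white, move to (4,4). |black|=4 — new cell
Step 3: on WHITE (4,4): turn R to W, flip to black, move to (4,3). |black|=5 — new cell
Step 4: on WHITE (4,3): turn R to N, flip to black, move to (3,3). |black|=6 — new cell
Step 5: on WHITE (3,3): turn R to E, flip to black, move to (3,4). |black|=7 — REVISIT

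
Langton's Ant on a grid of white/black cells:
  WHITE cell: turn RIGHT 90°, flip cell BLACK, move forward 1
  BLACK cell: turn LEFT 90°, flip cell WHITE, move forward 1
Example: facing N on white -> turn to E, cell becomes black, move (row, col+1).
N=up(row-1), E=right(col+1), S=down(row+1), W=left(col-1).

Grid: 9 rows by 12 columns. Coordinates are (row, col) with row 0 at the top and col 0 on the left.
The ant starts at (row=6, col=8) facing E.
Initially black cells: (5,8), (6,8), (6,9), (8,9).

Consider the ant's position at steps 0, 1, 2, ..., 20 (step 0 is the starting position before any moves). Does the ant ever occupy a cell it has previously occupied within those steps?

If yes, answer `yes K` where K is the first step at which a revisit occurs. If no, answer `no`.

Answer: yes 5

Derivation:
Step 1: on BLACK (6,8): turn L to N, flip to white, move to (5,8). |black|=3 — new cell
Step 2: on BLACK (5,8): turn L to W, flip to white, move to (5,7). |black|=2 — new cell
Step 3: on WHITE (5,7): turn R to N, flip to black, move to (4,7). |black|=3 — new cell
Step 4: on WHITE (4,7): turn R to E, flip to black, move to (4,8). |black|=4 — new cell
Step 5: on WHITE (4,8): turn R to S, flip to black, move to (5,8). |black|=5 — REVISIT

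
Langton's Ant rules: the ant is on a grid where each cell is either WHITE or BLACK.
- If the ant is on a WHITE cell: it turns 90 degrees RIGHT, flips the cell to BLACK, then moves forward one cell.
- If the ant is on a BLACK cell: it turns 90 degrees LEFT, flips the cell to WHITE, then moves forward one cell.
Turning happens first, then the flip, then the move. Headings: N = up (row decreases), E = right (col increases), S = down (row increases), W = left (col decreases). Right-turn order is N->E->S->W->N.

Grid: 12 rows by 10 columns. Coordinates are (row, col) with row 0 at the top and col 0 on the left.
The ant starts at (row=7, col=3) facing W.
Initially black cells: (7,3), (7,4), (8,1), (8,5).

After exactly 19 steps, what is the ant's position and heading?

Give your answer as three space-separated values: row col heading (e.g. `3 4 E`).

Step 1: on BLACK (7,3): turn L to S, flip to white, move to (8,3). |black|=3
Step 2: on WHITE (8,3): turn R to W, flip to black, move to (8,2). |black|=4
Step 3: on WHITE (8,2): turn R to N, flip to black, move to (7,2). |black|=5
Step 4: on WHITE (7,2): turn R to E, flip to black, move to (7,3). |black|=6
Step 5: on WHITE (7,3): turn R to S, flip to black, move to (8,3). |black|=7
Step 6: on BLACK (8,3): turn L to E, flip to white, move to (8,4). |black|=6
Step 7: on WHITE (8,4): turn R to S, flip to black, move to (9,4). |black|=7
Step 8: on WHITE (9,4): turn R to W, flip to black, move to (9,3). |black|=8
Step 9: on WHITE (9,3): turn R to N, flip to black, move to (8,3). |black|=9
Step 10: on WHITE (8,3): turn R to E, flip to black, move to (8,4). |black|=10
Step 11: on BLACK (8,4): turn L to N, flip to white, move to (7,4). |black|=9
Step 12: on BLACK (7,4): turn L to W, flip to white, move to (7,3). |black|=8
Step 13: on BLACK (7,3): turn L to S, flip to white, move to (8,3). |black|=7
Step 14: on BLACK (8,3): turn L to E, flip to white, move to (8,4). |black|=6
Step 15: on WHITE (8,4): turn R to S, flip to black, move to (9,4). |black|=7
Step 16: on BLACK (9,4): turn L to E, flip to white, move to (9,5). |black|=6
Step 17: on WHITE (9,5): turn R to S, flip to black, move to (10,5). |black|=7
Step 18: on WHITE (10,5): turn R to W, flip to black, move to (10,4). |black|=8
Step 19: on WHITE (10,4): turn R to N, flip to black, move to (9,4). |black|=9

Answer: 9 4 N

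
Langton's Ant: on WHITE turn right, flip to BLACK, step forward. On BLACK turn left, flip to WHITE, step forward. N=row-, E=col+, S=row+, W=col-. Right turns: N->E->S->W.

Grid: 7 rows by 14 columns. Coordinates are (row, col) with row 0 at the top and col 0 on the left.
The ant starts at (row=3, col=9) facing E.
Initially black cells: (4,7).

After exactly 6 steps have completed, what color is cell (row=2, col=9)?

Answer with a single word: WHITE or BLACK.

Answer: BLACK

Derivation:
Step 1: on WHITE (3,9): turn R to S, flip to black, move to (4,9). |black|=2
Step 2: on WHITE (4,9): turn R to W, flip to black, move to (4,8). |black|=3
Step 3: on WHITE (4,8): turn R to N, flip to black, move to (3,8). |black|=4
Step 4: on WHITE (3,8): turn R to E, flip to black, move to (3,9). |black|=5
Step 5: on BLACK (3,9): turn L to N, flip to white, move to (2,9). |black|=4
Step 6: on WHITE (2,9): turn R to E, flip to black, move to (2,10). |black|=5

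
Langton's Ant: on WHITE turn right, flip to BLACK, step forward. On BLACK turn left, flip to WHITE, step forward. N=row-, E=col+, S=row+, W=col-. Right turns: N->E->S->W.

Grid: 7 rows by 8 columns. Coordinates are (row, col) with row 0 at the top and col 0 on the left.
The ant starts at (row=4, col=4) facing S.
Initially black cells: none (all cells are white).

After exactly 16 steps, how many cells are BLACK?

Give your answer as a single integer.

Step 1: on WHITE (4,4): turn R to W, flip to black, move to (4,3). |black|=1
Step 2: on WHITE (4,3): turn R to N, flip to black, move to (3,3). |black|=2
Step 3: on WHITE (3,3): turn R to E, flip to black, move to (3,4). |black|=3
Step 4: on WHITE (3,4): turn R to S, flip to black, move to (4,4). |black|=4
Step 5: on BLACK (4,4): turn L to E, flip to white, move to (4,5). |black|=3
Step 6: on WHITE (4,5): turn R to S, flip to black, move to (5,5). |black|=4
Step 7: on WHITE (5,5): turn R to W, flip to black, move to (5,4). |black|=5
Step 8: on WHITE (5,4): turn R to N, flip to black, move to (4,4). |black|=6
Step 9: on WHITE (4,4): turn R to E, flip to black, move to (4,5). |black|=7
Step 10: on BLACK (4,5): turn L to N, flip to white, move to (3,5). |black|=6
Step 11: on WHITE (3,5): turn R to E, flip to black, move to (3,6). |black|=7
Step 12: on WHITE (3,6): turn R to S, flip to black, move to (4,6). |black|=8
Step 13: on WHITE (4,6): turn R to W, flip to black, move to (4,5). |black|=9
Step 14: on WHITE (4,5): turn R to N, flip to black, move to (3,5). |black|=10
Step 15: on BLACK (3,5): turn L to W, flip to white, move to (3,4). |black|=9
Step 16: on BLACK (3,4): turn L to S, flip to white, move to (4,4). |black|=8

Answer: 8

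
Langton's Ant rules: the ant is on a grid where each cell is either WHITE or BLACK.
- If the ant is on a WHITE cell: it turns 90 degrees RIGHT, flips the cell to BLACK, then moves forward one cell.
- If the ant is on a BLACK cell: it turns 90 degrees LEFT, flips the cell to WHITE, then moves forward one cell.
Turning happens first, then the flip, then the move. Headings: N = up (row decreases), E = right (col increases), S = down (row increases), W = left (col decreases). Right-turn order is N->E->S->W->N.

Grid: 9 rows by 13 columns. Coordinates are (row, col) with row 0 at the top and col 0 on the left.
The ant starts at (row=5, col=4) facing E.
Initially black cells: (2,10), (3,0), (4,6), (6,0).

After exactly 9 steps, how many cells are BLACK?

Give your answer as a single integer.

Answer: 11

Derivation:
Step 1: on WHITE (5,4): turn R to S, flip to black, move to (6,4). |black|=5
Step 2: on WHITE (6,4): turn R to W, flip to black, move to (6,3). |black|=6
Step 3: on WHITE (6,3): turn R to N, flip to black, move to (5,3). |black|=7
Step 4: on WHITE (5,3): turn R to E, flip to black, move to (5,4). |black|=8
Step 5: on BLACK (5,4): turn L to N, flip to white, move to (4,4). |black|=7
Step 6: on WHITE (4,4): turn R to E, flip to black, move to (4,5). |black|=8
Step 7: on WHITE (4,5): turn R to S, flip to black, move to (5,5). |black|=9
Step 8: on WHITE (5,5): turn R to W, flip to black, move to (5,4). |black|=10
Step 9: on WHITE (5,4): turn R to N, flip to black, move to (4,4). |black|=11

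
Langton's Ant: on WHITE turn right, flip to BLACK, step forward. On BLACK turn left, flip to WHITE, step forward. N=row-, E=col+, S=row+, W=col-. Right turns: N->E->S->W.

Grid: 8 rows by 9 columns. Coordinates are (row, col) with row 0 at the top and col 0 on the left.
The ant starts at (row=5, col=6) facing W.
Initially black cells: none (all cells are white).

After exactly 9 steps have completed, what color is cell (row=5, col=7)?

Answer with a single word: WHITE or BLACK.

Step 1: on WHITE (5,6): turn R to N, flip to black, move to (4,6). |black|=1
Step 2: on WHITE (4,6): turn R to E, flip to black, move to (4,7). |black|=2
Step 3: on WHITE (4,7): turn R to S, flip to black, move to (5,7). |black|=3
Step 4: on WHITE (5,7): turn R to W, flip to black, move to (5,6). |black|=4
Step 5: on BLACK (5,6): turn L to S, flip to white, move to (6,6). |black|=3
Step 6: on WHITE (6,6): turn R to W, flip to black, move to (6,5). |black|=4
Step 7: on WHITE (6,5): turn R to N, flip to black, move to (5,5). |black|=5
Step 8: on WHITE (5,5): turn R to E, flip to black, move to (5,6). |black|=6
Step 9: on WHITE (5,6): turn R to S, flip to black, move to (6,6). |black|=7

Answer: BLACK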